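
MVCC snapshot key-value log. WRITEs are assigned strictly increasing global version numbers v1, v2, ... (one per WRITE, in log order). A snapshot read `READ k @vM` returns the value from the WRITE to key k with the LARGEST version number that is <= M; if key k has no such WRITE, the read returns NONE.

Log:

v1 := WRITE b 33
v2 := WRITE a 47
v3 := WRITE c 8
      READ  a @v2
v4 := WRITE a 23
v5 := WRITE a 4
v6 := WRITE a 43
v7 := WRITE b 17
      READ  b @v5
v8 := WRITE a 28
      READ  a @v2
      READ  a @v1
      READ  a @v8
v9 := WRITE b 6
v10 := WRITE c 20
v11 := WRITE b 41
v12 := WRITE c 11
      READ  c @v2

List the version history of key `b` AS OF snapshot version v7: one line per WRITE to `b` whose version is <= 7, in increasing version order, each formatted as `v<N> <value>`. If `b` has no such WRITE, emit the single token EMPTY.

Scan writes for key=b with version <= 7:
  v1 WRITE b 33 -> keep
  v2 WRITE a 47 -> skip
  v3 WRITE c 8 -> skip
  v4 WRITE a 23 -> skip
  v5 WRITE a 4 -> skip
  v6 WRITE a 43 -> skip
  v7 WRITE b 17 -> keep
  v8 WRITE a 28 -> skip
  v9 WRITE b 6 -> drop (> snap)
  v10 WRITE c 20 -> skip
  v11 WRITE b 41 -> drop (> snap)
  v12 WRITE c 11 -> skip
Collected: [(1, 33), (7, 17)]

Answer: v1 33
v7 17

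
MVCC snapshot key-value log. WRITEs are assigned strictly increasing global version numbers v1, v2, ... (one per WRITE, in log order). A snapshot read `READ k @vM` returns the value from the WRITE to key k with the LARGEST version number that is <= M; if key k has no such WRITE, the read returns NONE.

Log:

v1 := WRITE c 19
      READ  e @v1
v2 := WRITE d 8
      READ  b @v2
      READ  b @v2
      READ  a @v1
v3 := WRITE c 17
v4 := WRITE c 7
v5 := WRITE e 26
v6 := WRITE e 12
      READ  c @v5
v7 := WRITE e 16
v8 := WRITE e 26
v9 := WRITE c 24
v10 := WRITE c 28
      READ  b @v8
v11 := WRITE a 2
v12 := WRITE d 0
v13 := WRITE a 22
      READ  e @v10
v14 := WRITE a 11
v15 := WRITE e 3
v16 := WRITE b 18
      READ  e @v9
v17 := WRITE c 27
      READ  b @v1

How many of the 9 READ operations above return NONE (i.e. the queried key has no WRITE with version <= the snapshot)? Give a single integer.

v1: WRITE c=19  (c history now [(1, 19)])
READ e @v1: history=[] -> no version <= 1 -> NONE
v2: WRITE d=8  (d history now [(2, 8)])
READ b @v2: history=[] -> no version <= 2 -> NONE
READ b @v2: history=[] -> no version <= 2 -> NONE
READ a @v1: history=[] -> no version <= 1 -> NONE
v3: WRITE c=17  (c history now [(1, 19), (3, 17)])
v4: WRITE c=7  (c history now [(1, 19), (3, 17), (4, 7)])
v5: WRITE e=26  (e history now [(5, 26)])
v6: WRITE e=12  (e history now [(5, 26), (6, 12)])
READ c @v5: history=[(1, 19), (3, 17), (4, 7)] -> pick v4 -> 7
v7: WRITE e=16  (e history now [(5, 26), (6, 12), (7, 16)])
v8: WRITE e=26  (e history now [(5, 26), (6, 12), (7, 16), (8, 26)])
v9: WRITE c=24  (c history now [(1, 19), (3, 17), (4, 7), (9, 24)])
v10: WRITE c=28  (c history now [(1, 19), (3, 17), (4, 7), (9, 24), (10, 28)])
READ b @v8: history=[] -> no version <= 8 -> NONE
v11: WRITE a=2  (a history now [(11, 2)])
v12: WRITE d=0  (d history now [(2, 8), (12, 0)])
v13: WRITE a=22  (a history now [(11, 2), (13, 22)])
READ e @v10: history=[(5, 26), (6, 12), (7, 16), (8, 26)] -> pick v8 -> 26
v14: WRITE a=11  (a history now [(11, 2), (13, 22), (14, 11)])
v15: WRITE e=3  (e history now [(5, 26), (6, 12), (7, 16), (8, 26), (15, 3)])
v16: WRITE b=18  (b history now [(16, 18)])
READ e @v9: history=[(5, 26), (6, 12), (7, 16), (8, 26), (15, 3)] -> pick v8 -> 26
v17: WRITE c=27  (c history now [(1, 19), (3, 17), (4, 7), (9, 24), (10, 28), (17, 27)])
READ b @v1: history=[(16, 18)] -> no version <= 1 -> NONE
Read results in order: ['NONE', 'NONE', 'NONE', 'NONE', '7', 'NONE', '26', '26', 'NONE']
NONE count = 6

Answer: 6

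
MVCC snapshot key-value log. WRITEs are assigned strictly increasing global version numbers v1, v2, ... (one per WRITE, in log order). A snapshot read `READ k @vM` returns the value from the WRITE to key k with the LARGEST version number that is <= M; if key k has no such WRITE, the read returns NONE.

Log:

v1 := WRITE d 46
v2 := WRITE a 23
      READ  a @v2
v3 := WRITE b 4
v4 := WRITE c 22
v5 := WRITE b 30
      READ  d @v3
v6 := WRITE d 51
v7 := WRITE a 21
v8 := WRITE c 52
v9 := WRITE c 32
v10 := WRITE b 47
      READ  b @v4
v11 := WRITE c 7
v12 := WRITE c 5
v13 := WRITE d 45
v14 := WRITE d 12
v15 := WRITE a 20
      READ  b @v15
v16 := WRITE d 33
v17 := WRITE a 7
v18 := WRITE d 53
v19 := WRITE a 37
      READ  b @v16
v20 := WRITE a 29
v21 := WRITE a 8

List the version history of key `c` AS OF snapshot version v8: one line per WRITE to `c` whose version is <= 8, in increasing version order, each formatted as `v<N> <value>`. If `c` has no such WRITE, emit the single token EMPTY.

Scan writes for key=c with version <= 8:
  v1 WRITE d 46 -> skip
  v2 WRITE a 23 -> skip
  v3 WRITE b 4 -> skip
  v4 WRITE c 22 -> keep
  v5 WRITE b 30 -> skip
  v6 WRITE d 51 -> skip
  v7 WRITE a 21 -> skip
  v8 WRITE c 52 -> keep
  v9 WRITE c 32 -> drop (> snap)
  v10 WRITE b 47 -> skip
  v11 WRITE c 7 -> drop (> snap)
  v12 WRITE c 5 -> drop (> snap)
  v13 WRITE d 45 -> skip
  v14 WRITE d 12 -> skip
  v15 WRITE a 20 -> skip
  v16 WRITE d 33 -> skip
  v17 WRITE a 7 -> skip
  v18 WRITE d 53 -> skip
  v19 WRITE a 37 -> skip
  v20 WRITE a 29 -> skip
  v21 WRITE a 8 -> skip
Collected: [(4, 22), (8, 52)]

Answer: v4 22
v8 52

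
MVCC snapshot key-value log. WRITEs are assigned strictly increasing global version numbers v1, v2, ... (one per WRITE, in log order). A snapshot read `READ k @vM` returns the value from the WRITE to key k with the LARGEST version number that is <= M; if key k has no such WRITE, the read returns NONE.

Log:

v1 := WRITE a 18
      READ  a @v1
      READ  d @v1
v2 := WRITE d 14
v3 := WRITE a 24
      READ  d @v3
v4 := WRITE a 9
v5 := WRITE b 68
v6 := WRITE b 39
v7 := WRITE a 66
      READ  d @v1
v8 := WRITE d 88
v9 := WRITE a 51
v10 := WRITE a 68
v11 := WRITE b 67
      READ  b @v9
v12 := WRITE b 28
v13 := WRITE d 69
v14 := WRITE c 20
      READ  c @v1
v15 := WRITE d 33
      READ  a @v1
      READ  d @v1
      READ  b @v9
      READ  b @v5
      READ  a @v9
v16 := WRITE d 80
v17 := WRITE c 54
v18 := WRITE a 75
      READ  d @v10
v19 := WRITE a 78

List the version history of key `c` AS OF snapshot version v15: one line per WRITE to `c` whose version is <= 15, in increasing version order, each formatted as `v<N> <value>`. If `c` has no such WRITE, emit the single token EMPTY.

Answer: v14 20

Derivation:
Scan writes for key=c with version <= 15:
  v1 WRITE a 18 -> skip
  v2 WRITE d 14 -> skip
  v3 WRITE a 24 -> skip
  v4 WRITE a 9 -> skip
  v5 WRITE b 68 -> skip
  v6 WRITE b 39 -> skip
  v7 WRITE a 66 -> skip
  v8 WRITE d 88 -> skip
  v9 WRITE a 51 -> skip
  v10 WRITE a 68 -> skip
  v11 WRITE b 67 -> skip
  v12 WRITE b 28 -> skip
  v13 WRITE d 69 -> skip
  v14 WRITE c 20 -> keep
  v15 WRITE d 33 -> skip
  v16 WRITE d 80 -> skip
  v17 WRITE c 54 -> drop (> snap)
  v18 WRITE a 75 -> skip
  v19 WRITE a 78 -> skip
Collected: [(14, 20)]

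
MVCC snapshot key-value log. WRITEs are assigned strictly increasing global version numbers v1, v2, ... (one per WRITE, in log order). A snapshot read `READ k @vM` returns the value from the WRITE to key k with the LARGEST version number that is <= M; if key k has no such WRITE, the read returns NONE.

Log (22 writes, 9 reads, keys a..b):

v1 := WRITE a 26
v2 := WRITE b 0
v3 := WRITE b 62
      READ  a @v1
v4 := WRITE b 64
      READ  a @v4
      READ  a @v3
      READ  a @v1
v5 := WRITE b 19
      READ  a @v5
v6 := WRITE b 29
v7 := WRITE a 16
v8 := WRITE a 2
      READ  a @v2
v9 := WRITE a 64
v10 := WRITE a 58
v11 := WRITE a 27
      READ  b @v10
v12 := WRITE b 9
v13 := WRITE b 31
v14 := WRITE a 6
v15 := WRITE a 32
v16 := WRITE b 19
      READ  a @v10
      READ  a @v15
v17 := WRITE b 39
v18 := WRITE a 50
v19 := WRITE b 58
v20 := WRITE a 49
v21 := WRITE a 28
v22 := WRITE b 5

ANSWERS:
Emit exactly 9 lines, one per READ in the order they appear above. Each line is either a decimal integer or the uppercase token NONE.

Answer: 26
26
26
26
26
26
29
58
32

Derivation:
v1: WRITE a=26  (a history now [(1, 26)])
v2: WRITE b=0  (b history now [(2, 0)])
v3: WRITE b=62  (b history now [(2, 0), (3, 62)])
READ a @v1: history=[(1, 26)] -> pick v1 -> 26
v4: WRITE b=64  (b history now [(2, 0), (3, 62), (4, 64)])
READ a @v4: history=[(1, 26)] -> pick v1 -> 26
READ a @v3: history=[(1, 26)] -> pick v1 -> 26
READ a @v1: history=[(1, 26)] -> pick v1 -> 26
v5: WRITE b=19  (b history now [(2, 0), (3, 62), (4, 64), (5, 19)])
READ a @v5: history=[(1, 26)] -> pick v1 -> 26
v6: WRITE b=29  (b history now [(2, 0), (3, 62), (4, 64), (5, 19), (6, 29)])
v7: WRITE a=16  (a history now [(1, 26), (7, 16)])
v8: WRITE a=2  (a history now [(1, 26), (7, 16), (8, 2)])
READ a @v2: history=[(1, 26), (7, 16), (8, 2)] -> pick v1 -> 26
v9: WRITE a=64  (a history now [(1, 26), (7, 16), (8, 2), (9, 64)])
v10: WRITE a=58  (a history now [(1, 26), (7, 16), (8, 2), (9, 64), (10, 58)])
v11: WRITE a=27  (a history now [(1, 26), (7, 16), (8, 2), (9, 64), (10, 58), (11, 27)])
READ b @v10: history=[(2, 0), (3, 62), (4, 64), (5, 19), (6, 29)] -> pick v6 -> 29
v12: WRITE b=9  (b history now [(2, 0), (3, 62), (4, 64), (5, 19), (6, 29), (12, 9)])
v13: WRITE b=31  (b history now [(2, 0), (3, 62), (4, 64), (5, 19), (6, 29), (12, 9), (13, 31)])
v14: WRITE a=6  (a history now [(1, 26), (7, 16), (8, 2), (9, 64), (10, 58), (11, 27), (14, 6)])
v15: WRITE a=32  (a history now [(1, 26), (7, 16), (8, 2), (9, 64), (10, 58), (11, 27), (14, 6), (15, 32)])
v16: WRITE b=19  (b history now [(2, 0), (3, 62), (4, 64), (5, 19), (6, 29), (12, 9), (13, 31), (16, 19)])
READ a @v10: history=[(1, 26), (7, 16), (8, 2), (9, 64), (10, 58), (11, 27), (14, 6), (15, 32)] -> pick v10 -> 58
READ a @v15: history=[(1, 26), (7, 16), (8, 2), (9, 64), (10, 58), (11, 27), (14, 6), (15, 32)] -> pick v15 -> 32
v17: WRITE b=39  (b history now [(2, 0), (3, 62), (4, 64), (5, 19), (6, 29), (12, 9), (13, 31), (16, 19), (17, 39)])
v18: WRITE a=50  (a history now [(1, 26), (7, 16), (8, 2), (9, 64), (10, 58), (11, 27), (14, 6), (15, 32), (18, 50)])
v19: WRITE b=58  (b history now [(2, 0), (3, 62), (4, 64), (5, 19), (6, 29), (12, 9), (13, 31), (16, 19), (17, 39), (19, 58)])
v20: WRITE a=49  (a history now [(1, 26), (7, 16), (8, 2), (9, 64), (10, 58), (11, 27), (14, 6), (15, 32), (18, 50), (20, 49)])
v21: WRITE a=28  (a history now [(1, 26), (7, 16), (8, 2), (9, 64), (10, 58), (11, 27), (14, 6), (15, 32), (18, 50), (20, 49), (21, 28)])
v22: WRITE b=5  (b history now [(2, 0), (3, 62), (4, 64), (5, 19), (6, 29), (12, 9), (13, 31), (16, 19), (17, 39), (19, 58), (22, 5)])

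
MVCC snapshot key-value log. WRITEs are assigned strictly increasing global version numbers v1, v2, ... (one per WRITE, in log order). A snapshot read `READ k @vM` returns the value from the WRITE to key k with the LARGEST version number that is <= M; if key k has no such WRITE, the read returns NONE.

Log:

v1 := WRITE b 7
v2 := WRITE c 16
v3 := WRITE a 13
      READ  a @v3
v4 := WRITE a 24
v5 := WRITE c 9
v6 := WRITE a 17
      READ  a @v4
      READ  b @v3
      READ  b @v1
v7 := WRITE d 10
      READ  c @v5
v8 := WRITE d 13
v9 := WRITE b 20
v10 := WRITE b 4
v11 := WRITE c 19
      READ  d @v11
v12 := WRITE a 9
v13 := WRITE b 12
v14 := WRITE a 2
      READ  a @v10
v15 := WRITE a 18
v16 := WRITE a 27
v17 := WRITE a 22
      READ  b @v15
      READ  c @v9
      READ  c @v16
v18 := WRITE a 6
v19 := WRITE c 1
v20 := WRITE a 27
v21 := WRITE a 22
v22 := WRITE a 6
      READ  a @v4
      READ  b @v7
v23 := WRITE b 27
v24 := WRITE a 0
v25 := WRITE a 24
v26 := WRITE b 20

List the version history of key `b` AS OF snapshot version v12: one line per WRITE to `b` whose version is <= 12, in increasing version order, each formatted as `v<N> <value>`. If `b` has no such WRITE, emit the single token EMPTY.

Answer: v1 7
v9 20
v10 4

Derivation:
Scan writes for key=b with version <= 12:
  v1 WRITE b 7 -> keep
  v2 WRITE c 16 -> skip
  v3 WRITE a 13 -> skip
  v4 WRITE a 24 -> skip
  v5 WRITE c 9 -> skip
  v6 WRITE a 17 -> skip
  v7 WRITE d 10 -> skip
  v8 WRITE d 13 -> skip
  v9 WRITE b 20 -> keep
  v10 WRITE b 4 -> keep
  v11 WRITE c 19 -> skip
  v12 WRITE a 9 -> skip
  v13 WRITE b 12 -> drop (> snap)
  v14 WRITE a 2 -> skip
  v15 WRITE a 18 -> skip
  v16 WRITE a 27 -> skip
  v17 WRITE a 22 -> skip
  v18 WRITE a 6 -> skip
  v19 WRITE c 1 -> skip
  v20 WRITE a 27 -> skip
  v21 WRITE a 22 -> skip
  v22 WRITE a 6 -> skip
  v23 WRITE b 27 -> drop (> snap)
  v24 WRITE a 0 -> skip
  v25 WRITE a 24 -> skip
  v26 WRITE b 20 -> drop (> snap)
Collected: [(1, 7), (9, 20), (10, 4)]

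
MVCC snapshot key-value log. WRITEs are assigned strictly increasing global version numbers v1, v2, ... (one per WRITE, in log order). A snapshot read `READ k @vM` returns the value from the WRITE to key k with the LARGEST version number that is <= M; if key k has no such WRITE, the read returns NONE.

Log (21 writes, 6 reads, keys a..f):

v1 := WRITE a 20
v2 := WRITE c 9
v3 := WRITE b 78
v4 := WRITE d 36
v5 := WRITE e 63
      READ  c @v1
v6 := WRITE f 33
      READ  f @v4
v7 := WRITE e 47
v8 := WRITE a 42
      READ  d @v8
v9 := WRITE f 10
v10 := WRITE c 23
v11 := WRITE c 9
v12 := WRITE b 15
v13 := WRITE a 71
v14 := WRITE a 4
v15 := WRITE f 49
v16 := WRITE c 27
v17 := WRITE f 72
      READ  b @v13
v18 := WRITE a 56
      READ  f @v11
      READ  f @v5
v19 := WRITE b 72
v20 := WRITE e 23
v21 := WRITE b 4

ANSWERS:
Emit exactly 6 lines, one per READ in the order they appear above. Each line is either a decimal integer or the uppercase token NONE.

Answer: NONE
NONE
36
15
10
NONE

Derivation:
v1: WRITE a=20  (a history now [(1, 20)])
v2: WRITE c=9  (c history now [(2, 9)])
v3: WRITE b=78  (b history now [(3, 78)])
v4: WRITE d=36  (d history now [(4, 36)])
v5: WRITE e=63  (e history now [(5, 63)])
READ c @v1: history=[(2, 9)] -> no version <= 1 -> NONE
v6: WRITE f=33  (f history now [(6, 33)])
READ f @v4: history=[(6, 33)] -> no version <= 4 -> NONE
v7: WRITE e=47  (e history now [(5, 63), (7, 47)])
v8: WRITE a=42  (a history now [(1, 20), (8, 42)])
READ d @v8: history=[(4, 36)] -> pick v4 -> 36
v9: WRITE f=10  (f history now [(6, 33), (9, 10)])
v10: WRITE c=23  (c history now [(2, 9), (10, 23)])
v11: WRITE c=9  (c history now [(2, 9), (10, 23), (11, 9)])
v12: WRITE b=15  (b history now [(3, 78), (12, 15)])
v13: WRITE a=71  (a history now [(1, 20), (8, 42), (13, 71)])
v14: WRITE a=4  (a history now [(1, 20), (8, 42), (13, 71), (14, 4)])
v15: WRITE f=49  (f history now [(6, 33), (9, 10), (15, 49)])
v16: WRITE c=27  (c history now [(2, 9), (10, 23), (11, 9), (16, 27)])
v17: WRITE f=72  (f history now [(6, 33), (9, 10), (15, 49), (17, 72)])
READ b @v13: history=[(3, 78), (12, 15)] -> pick v12 -> 15
v18: WRITE a=56  (a history now [(1, 20), (8, 42), (13, 71), (14, 4), (18, 56)])
READ f @v11: history=[(6, 33), (9, 10), (15, 49), (17, 72)] -> pick v9 -> 10
READ f @v5: history=[(6, 33), (9, 10), (15, 49), (17, 72)] -> no version <= 5 -> NONE
v19: WRITE b=72  (b history now [(3, 78), (12, 15), (19, 72)])
v20: WRITE e=23  (e history now [(5, 63), (7, 47), (20, 23)])
v21: WRITE b=4  (b history now [(3, 78), (12, 15), (19, 72), (21, 4)])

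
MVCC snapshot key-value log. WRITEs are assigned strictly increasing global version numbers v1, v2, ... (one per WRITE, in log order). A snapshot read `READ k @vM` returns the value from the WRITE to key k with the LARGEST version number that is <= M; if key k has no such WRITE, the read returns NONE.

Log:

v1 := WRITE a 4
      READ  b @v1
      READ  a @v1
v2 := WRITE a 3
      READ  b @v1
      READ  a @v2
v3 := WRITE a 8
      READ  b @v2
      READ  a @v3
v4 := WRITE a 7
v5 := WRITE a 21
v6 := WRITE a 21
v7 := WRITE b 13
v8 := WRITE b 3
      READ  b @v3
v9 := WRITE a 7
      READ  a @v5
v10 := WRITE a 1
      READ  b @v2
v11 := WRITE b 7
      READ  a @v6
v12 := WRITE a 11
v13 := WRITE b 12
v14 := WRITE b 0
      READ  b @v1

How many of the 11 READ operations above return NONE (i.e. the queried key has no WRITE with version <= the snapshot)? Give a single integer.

v1: WRITE a=4  (a history now [(1, 4)])
READ b @v1: history=[] -> no version <= 1 -> NONE
READ a @v1: history=[(1, 4)] -> pick v1 -> 4
v2: WRITE a=3  (a history now [(1, 4), (2, 3)])
READ b @v1: history=[] -> no version <= 1 -> NONE
READ a @v2: history=[(1, 4), (2, 3)] -> pick v2 -> 3
v3: WRITE a=8  (a history now [(1, 4), (2, 3), (3, 8)])
READ b @v2: history=[] -> no version <= 2 -> NONE
READ a @v3: history=[(1, 4), (2, 3), (3, 8)] -> pick v3 -> 8
v4: WRITE a=7  (a history now [(1, 4), (2, 3), (3, 8), (4, 7)])
v5: WRITE a=21  (a history now [(1, 4), (2, 3), (3, 8), (4, 7), (5, 21)])
v6: WRITE a=21  (a history now [(1, 4), (2, 3), (3, 8), (4, 7), (5, 21), (6, 21)])
v7: WRITE b=13  (b history now [(7, 13)])
v8: WRITE b=3  (b history now [(7, 13), (8, 3)])
READ b @v3: history=[(7, 13), (8, 3)] -> no version <= 3 -> NONE
v9: WRITE a=7  (a history now [(1, 4), (2, 3), (3, 8), (4, 7), (5, 21), (6, 21), (9, 7)])
READ a @v5: history=[(1, 4), (2, 3), (3, 8), (4, 7), (5, 21), (6, 21), (9, 7)] -> pick v5 -> 21
v10: WRITE a=1  (a history now [(1, 4), (2, 3), (3, 8), (4, 7), (5, 21), (6, 21), (9, 7), (10, 1)])
READ b @v2: history=[(7, 13), (8, 3)] -> no version <= 2 -> NONE
v11: WRITE b=7  (b history now [(7, 13), (8, 3), (11, 7)])
READ a @v6: history=[(1, 4), (2, 3), (3, 8), (4, 7), (5, 21), (6, 21), (9, 7), (10, 1)] -> pick v6 -> 21
v12: WRITE a=11  (a history now [(1, 4), (2, 3), (3, 8), (4, 7), (5, 21), (6, 21), (9, 7), (10, 1), (12, 11)])
v13: WRITE b=12  (b history now [(7, 13), (8, 3), (11, 7), (13, 12)])
v14: WRITE b=0  (b history now [(7, 13), (8, 3), (11, 7), (13, 12), (14, 0)])
READ b @v1: history=[(7, 13), (8, 3), (11, 7), (13, 12), (14, 0)] -> no version <= 1 -> NONE
Read results in order: ['NONE', '4', 'NONE', '3', 'NONE', '8', 'NONE', '21', 'NONE', '21', 'NONE']
NONE count = 6

Answer: 6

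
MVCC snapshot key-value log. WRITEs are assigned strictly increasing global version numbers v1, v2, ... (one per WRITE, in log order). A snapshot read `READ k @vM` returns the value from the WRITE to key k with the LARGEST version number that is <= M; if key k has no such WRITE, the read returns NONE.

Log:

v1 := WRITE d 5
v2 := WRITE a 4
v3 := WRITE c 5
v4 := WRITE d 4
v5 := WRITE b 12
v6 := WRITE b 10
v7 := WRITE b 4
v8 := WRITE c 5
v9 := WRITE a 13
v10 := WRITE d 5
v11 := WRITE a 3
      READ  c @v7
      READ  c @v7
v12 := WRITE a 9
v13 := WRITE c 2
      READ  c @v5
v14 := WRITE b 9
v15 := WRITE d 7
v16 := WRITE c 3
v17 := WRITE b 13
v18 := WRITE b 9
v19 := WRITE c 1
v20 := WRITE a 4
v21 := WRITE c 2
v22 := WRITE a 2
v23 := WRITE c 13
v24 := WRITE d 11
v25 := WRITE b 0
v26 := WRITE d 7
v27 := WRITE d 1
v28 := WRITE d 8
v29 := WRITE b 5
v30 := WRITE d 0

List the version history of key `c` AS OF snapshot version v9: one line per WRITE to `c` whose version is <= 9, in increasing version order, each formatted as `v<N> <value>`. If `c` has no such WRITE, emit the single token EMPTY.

Answer: v3 5
v8 5

Derivation:
Scan writes for key=c with version <= 9:
  v1 WRITE d 5 -> skip
  v2 WRITE a 4 -> skip
  v3 WRITE c 5 -> keep
  v4 WRITE d 4 -> skip
  v5 WRITE b 12 -> skip
  v6 WRITE b 10 -> skip
  v7 WRITE b 4 -> skip
  v8 WRITE c 5 -> keep
  v9 WRITE a 13 -> skip
  v10 WRITE d 5 -> skip
  v11 WRITE a 3 -> skip
  v12 WRITE a 9 -> skip
  v13 WRITE c 2 -> drop (> snap)
  v14 WRITE b 9 -> skip
  v15 WRITE d 7 -> skip
  v16 WRITE c 3 -> drop (> snap)
  v17 WRITE b 13 -> skip
  v18 WRITE b 9 -> skip
  v19 WRITE c 1 -> drop (> snap)
  v20 WRITE a 4 -> skip
  v21 WRITE c 2 -> drop (> snap)
  v22 WRITE a 2 -> skip
  v23 WRITE c 13 -> drop (> snap)
  v24 WRITE d 11 -> skip
  v25 WRITE b 0 -> skip
  v26 WRITE d 7 -> skip
  v27 WRITE d 1 -> skip
  v28 WRITE d 8 -> skip
  v29 WRITE b 5 -> skip
  v30 WRITE d 0 -> skip
Collected: [(3, 5), (8, 5)]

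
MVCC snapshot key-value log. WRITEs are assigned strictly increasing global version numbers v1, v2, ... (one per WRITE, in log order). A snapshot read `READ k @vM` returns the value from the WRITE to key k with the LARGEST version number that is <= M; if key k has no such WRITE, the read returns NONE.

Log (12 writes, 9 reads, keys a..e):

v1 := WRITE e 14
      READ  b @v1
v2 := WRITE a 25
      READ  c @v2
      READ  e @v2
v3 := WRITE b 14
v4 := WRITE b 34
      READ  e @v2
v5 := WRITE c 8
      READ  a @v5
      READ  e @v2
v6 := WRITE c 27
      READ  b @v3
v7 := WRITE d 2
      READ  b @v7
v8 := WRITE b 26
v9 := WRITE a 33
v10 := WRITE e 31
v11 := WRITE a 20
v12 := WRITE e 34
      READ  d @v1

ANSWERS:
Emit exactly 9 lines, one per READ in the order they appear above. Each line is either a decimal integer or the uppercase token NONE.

Answer: NONE
NONE
14
14
25
14
14
34
NONE

Derivation:
v1: WRITE e=14  (e history now [(1, 14)])
READ b @v1: history=[] -> no version <= 1 -> NONE
v2: WRITE a=25  (a history now [(2, 25)])
READ c @v2: history=[] -> no version <= 2 -> NONE
READ e @v2: history=[(1, 14)] -> pick v1 -> 14
v3: WRITE b=14  (b history now [(3, 14)])
v4: WRITE b=34  (b history now [(3, 14), (4, 34)])
READ e @v2: history=[(1, 14)] -> pick v1 -> 14
v5: WRITE c=8  (c history now [(5, 8)])
READ a @v5: history=[(2, 25)] -> pick v2 -> 25
READ e @v2: history=[(1, 14)] -> pick v1 -> 14
v6: WRITE c=27  (c history now [(5, 8), (6, 27)])
READ b @v3: history=[(3, 14), (4, 34)] -> pick v3 -> 14
v7: WRITE d=2  (d history now [(7, 2)])
READ b @v7: history=[(3, 14), (4, 34)] -> pick v4 -> 34
v8: WRITE b=26  (b history now [(3, 14), (4, 34), (8, 26)])
v9: WRITE a=33  (a history now [(2, 25), (9, 33)])
v10: WRITE e=31  (e history now [(1, 14), (10, 31)])
v11: WRITE a=20  (a history now [(2, 25), (9, 33), (11, 20)])
v12: WRITE e=34  (e history now [(1, 14), (10, 31), (12, 34)])
READ d @v1: history=[(7, 2)] -> no version <= 1 -> NONE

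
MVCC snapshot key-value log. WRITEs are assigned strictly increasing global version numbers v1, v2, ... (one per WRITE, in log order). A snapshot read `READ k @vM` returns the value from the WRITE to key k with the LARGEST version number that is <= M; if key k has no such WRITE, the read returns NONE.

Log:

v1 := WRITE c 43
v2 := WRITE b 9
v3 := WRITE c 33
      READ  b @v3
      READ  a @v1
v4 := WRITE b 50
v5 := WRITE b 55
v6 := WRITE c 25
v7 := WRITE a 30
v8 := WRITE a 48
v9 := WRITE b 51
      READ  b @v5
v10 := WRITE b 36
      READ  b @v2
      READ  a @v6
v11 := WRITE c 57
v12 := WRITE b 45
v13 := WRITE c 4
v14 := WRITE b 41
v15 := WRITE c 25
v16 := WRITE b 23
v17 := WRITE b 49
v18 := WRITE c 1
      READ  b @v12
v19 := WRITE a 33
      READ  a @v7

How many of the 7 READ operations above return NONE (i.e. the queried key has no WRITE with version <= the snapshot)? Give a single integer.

v1: WRITE c=43  (c history now [(1, 43)])
v2: WRITE b=9  (b history now [(2, 9)])
v3: WRITE c=33  (c history now [(1, 43), (3, 33)])
READ b @v3: history=[(2, 9)] -> pick v2 -> 9
READ a @v1: history=[] -> no version <= 1 -> NONE
v4: WRITE b=50  (b history now [(2, 9), (4, 50)])
v5: WRITE b=55  (b history now [(2, 9), (4, 50), (5, 55)])
v6: WRITE c=25  (c history now [(1, 43), (3, 33), (6, 25)])
v7: WRITE a=30  (a history now [(7, 30)])
v8: WRITE a=48  (a history now [(7, 30), (8, 48)])
v9: WRITE b=51  (b history now [(2, 9), (4, 50), (5, 55), (9, 51)])
READ b @v5: history=[(2, 9), (4, 50), (5, 55), (9, 51)] -> pick v5 -> 55
v10: WRITE b=36  (b history now [(2, 9), (4, 50), (5, 55), (9, 51), (10, 36)])
READ b @v2: history=[(2, 9), (4, 50), (5, 55), (9, 51), (10, 36)] -> pick v2 -> 9
READ a @v6: history=[(7, 30), (8, 48)] -> no version <= 6 -> NONE
v11: WRITE c=57  (c history now [(1, 43), (3, 33), (6, 25), (11, 57)])
v12: WRITE b=45  (b history now [(2, 9), (4, 50), (5, 55), (9, 51), (10, 36), (12, 45)])
v13: WRITE c=4  (c history now [(1, 43), (3, 33), (6, 25), (11, 57), (13, 4)])
v14: WRITE b=41  (b history now [(2, 9), (4, 50), (5, 55), (9, 51), (10, 36), (12, 45), (14, 41)])
v15: WRITE c=25  (c history now [(1, 43), (3, 33), (6, 25), (11, 57), (13, 4), (15, 25)])
v16: WRITE b=23  (b history now [(2, 9), (4, 50), (5, 55), (9, 51), (10, 36), (12, 45), (14, 41), (16, 23)])
v17: WRITE b=49  (b history now [(2, 9), (4, 50), (5, 55), (9, 51), (10, 36), (12, 45), (14, 41), (16, 23), (17, 49)])
v18: WRITE c=1  (c history now [(1, 43), (3, 33), (6, 25), (11, 57), (13, 4), (15, 25), (18, 1)])
READ b @v12: history=[(2, 9), (4, 50), (5, 55), (9, 51), (10, 36), (12, 45), (14, 41), (16, 23), (17, 49)] -> pick v12 -> 45
v19: WRITE a=33  (a history now [(7, 30), (8, 48), (19, 33)])
READ a @v7: history=[(7, 30), (8, 48), (19, 33)] -> pick v7 -> 30
Read results in order: ['9', 'NONE', '55', '9', 'NONE', '45', '30']
NONE count = 2

Answer: 2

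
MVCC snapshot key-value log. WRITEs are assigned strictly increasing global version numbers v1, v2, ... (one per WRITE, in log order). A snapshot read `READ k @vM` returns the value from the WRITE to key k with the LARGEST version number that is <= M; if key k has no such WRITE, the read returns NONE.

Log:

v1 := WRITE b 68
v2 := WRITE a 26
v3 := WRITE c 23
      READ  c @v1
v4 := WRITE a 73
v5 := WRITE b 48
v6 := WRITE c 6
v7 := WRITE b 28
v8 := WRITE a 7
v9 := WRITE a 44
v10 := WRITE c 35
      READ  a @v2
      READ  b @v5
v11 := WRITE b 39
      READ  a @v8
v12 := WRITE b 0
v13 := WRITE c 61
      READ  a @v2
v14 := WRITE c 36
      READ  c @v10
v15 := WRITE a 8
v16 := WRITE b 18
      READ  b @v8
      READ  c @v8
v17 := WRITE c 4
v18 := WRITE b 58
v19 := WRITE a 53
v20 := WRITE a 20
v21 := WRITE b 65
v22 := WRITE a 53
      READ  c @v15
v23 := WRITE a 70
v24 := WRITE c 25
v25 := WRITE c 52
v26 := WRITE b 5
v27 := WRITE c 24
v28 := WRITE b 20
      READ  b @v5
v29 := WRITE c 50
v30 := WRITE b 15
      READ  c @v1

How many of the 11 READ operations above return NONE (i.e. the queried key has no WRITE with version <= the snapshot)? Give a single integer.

Answer: 2

Derivation:
v1: WRITE b=68  (b history now [(1, 68)])
v2: WRITE a=26  (a history now [(2, 26)])
v3: WRITE c=23  (c history now [(3, 23)])
READ c @v1: history=[(3, 23)] -> no version <= 1 -> NONE
v4: WRITE a=73  (a history now [(2, 26), (4, 73)])
v5: WRITE b=48  (b history now [(1, 68), (5, 48)])
v6: WRITE c=6  (c history now [(3, 23), (6, 6)])
v7: WRITE b=28  (b history now [(1, 68), (5, 48), (7, 28)])
v8: WRITE a=7  (a history now [(2, 26), (4, 73), (8, 7)])
v9: WRITE a=44  (a history now [(2, 26), (4, 73), (8, 7), (9, 44)])
v10: WRITE c=35  (c history now [(3, 23), (6, 6), (10, 35)])
READ a @v2: history=[(2, 26), (4, 73), (8, 7), (9, 44)] -> pick v2 -> 26
READ b @v5: history=[(1, 68), (5, 48), (7, 28)] -> pick v5 -> 48
v11: WRITE b=39  (b history now [(1, 68), (5, 48), (7, 28), (11, 39)])
READ a @v8: history=[(2, 26), (4, 73), (8, 7), (9, 44)] -> pick v8 -> 7
v12: WRITE b=0  (b history now [(1, 68), (5, 48), (7, 28), (11, 39), (12, 0)])
v13: WRITE c=61  (c history now [(3, 23), (6, 6), (10, 35), (13, 61)])
READ a @v2: history=[(2, 26), (4, 73), (8, 7), (9, 44)] -> pick v2 -> 26
v14: WRITE c=36  (c history now [(3, 23), (6, 6), (10, 35), (13, 61), (14, 36)])
READ c @v10: history=[(3, 23), (6, 6), (10, 35), (13, 61), (14, 36)] -> pick v10 -> 35
v15: WRITE a=8  (a history now [(2, 26), (4, 73), (8, 7), (9, 44), (15, 8)])
v16: WRITE b=18  (b history now [(1, 68), (5, 48), (7, 28), (11, 39), (12, 0), (16, 18)])
READ b @v8: history=[(1, 68), (5, 48), (7, 28), (11, 39), (12, 0), (16, 18)] -> pick v7 -> 28
READ c @v8: history=[(3, 23), (6, 6), (10, 35), (13, 61), (14, 36)] -> pick v6 -> 6
v17: WRITE c=4  (c history now [(3, 23), (6, 6), (10, 35), (13, 61), (14, 36), (17, 4)])
v18: WRITE b=58  (b history now [(1, 68), (5, 48), (7, 28), (11, 39), (12, 0), (16, 18), (18, 58)])
v19: WRITE a=53  (a history now [(2, 26), (4, 73), (8, 7), (9, 44), (15, 8), (19, 53)])
v20: WRITE a=20  (a history now [(2, 26), (4, 73), (8, 7), (9, 44), (15, 8), (19, 53), (20, 20)])
v21: WRITE b=65  (b history now [(1, 68), (5, 48), (7, 28), (11, 39), (12, 0), (16, 18), (18, 58), (21, 65)])
v22: WRITE a=53  (a history now [(2, 26), (4, 73), (8, 7), (9, 44), (15, 8), (19, 53), (20, 20), (22, 53)])
READ c @v15: history=[(3, 23), (6, 6), (10, 35), (13, 61), (14, 36), (17, 4)] -> pick v14 -> 36
v23: WRITE a=70  (a history now [(2, 26), (4, 73), (8, 7), (9, 44), (15, 8), (19, 53), (20, 20), (22, 53), (23, 70)])
v24: WRITE c=25  (c history now [(3, 23), (6, 6), (10, 35), (13, 61), (14, 36), (17, 4), (24, 25)])
v25: WRITE c=52  (c history now [(3, 23), (6, 6), (10, 35), (13, 61), (14, 36), (17, 4), (24, 25), (25, 52)])
v26: WRITE b=5  (b history now [(1, 68), (5, 48), (7, 28), (11, 39), (12, 0), (16, 18), (18, 58), (21, 65), (26, 5)])
v27: WRITE c=24  (c history now [(3, 23), (6, 6), (10, 35), (13, 61), (14, 36), (17, 4), (24, 25), (25, 52), (27, 24)])
v28: WRITE b=20  (b history now [(1, 68), (5, 48), (7, 28), (11, 39), (12, 0), (16, 18), (18, 58), (21, 65), (26, 5), (28, 20)])
READ b @v5: history=[(1, 68), (5, 48), (7, 28), (11, 39), (12, 0), (16, 18), (18, 58), (21, 65), (26, 5), (28, 20)] -> pick v5 -> 48
v29: WRITE c=50  (c history now [(3, 23), (6, 6), (10, 35), (13, 61), (14, 36), (17, 4), (24, 25), (25, 52), (27, 24), (29, 50)])
v30: WRITE b=15  (b history now [(1, 68), (5, 48), (7, 28), (11, 39), (12, 0), (16, 18), (18, 58), (21, 65), (26, 5), (28, 20), (30, 15)])
READ c @v1: history=[(3, 23), (6, 6), (10, 35), (13, 61), (14, 36), (17, 4), (24, 25), (25, 52), (27, 24), (29, 50)] -> no version <= 1 -> NONE
Read results in order: ['NONE', '26', '48', '7', '26', '35', '28', '6', '36', '48', 'NONE']
NONE count = 2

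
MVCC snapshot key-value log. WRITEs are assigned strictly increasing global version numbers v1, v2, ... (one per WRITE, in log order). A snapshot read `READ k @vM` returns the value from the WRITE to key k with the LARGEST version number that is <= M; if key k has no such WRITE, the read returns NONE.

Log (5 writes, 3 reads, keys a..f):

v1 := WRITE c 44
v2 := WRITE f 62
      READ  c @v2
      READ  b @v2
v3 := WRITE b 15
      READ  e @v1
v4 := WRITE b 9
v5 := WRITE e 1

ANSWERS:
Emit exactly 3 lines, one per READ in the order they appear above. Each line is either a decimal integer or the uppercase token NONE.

v1: WRITE c=44  (c history now [(1, 44)])
v2: WRITE f=62  (f history now [(2, 62)])
READ c @v2: history=[(1, 44)] -> pick v1 -> 44
READ b @v2: history=[] -> no version <= 2 -> NONE
v3: WRITE b=15  (b history now [(3, 15)])
READ e @v1: history=[] -> no version <= 1 -> NONE
v4: WRITE b=9  (b history now [(3, 15), (4, 9)])
v5: WRITE e=1  (e history now [(5, 1)])

Answer: 44
NONE
NONE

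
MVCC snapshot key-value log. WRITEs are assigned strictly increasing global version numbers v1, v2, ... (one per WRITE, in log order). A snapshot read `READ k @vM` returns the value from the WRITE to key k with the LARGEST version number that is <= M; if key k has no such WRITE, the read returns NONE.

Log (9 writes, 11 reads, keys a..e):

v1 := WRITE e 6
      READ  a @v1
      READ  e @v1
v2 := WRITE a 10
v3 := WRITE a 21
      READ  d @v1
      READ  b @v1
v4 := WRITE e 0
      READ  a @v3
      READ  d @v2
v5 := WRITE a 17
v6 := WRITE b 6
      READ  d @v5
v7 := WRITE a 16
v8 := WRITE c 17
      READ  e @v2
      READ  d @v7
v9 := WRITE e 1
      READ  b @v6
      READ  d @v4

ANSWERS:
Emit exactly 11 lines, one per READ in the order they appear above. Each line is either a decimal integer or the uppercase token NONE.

Answer: NONE
6
NONE
NONE
21
NONE
NONE
6
NONE
6
NONE

Derivation:
v1: WRITE e=6  (e history now [(1, 6)])
READ a @v1: history=[] -> no version <= 1 -> NONE
READ e @v1: history=[(1, 6)] -> pick v1 -> 6
v2: WRITE a=10  (a history now [(2, 10)])
v3: WRITE a=21  (a history now [(2, 10), (3, 21)])
READ d @v1: history=[] -> no version <= 1 -> NONE
READ b @v1: history=[] -> no version <= 1 -> NONE
v4: WRITE e=0  (e history now [(1, 6), (4, 0)])
READ a @v3: history=[(2, 10), (3, 21)] -> pick v3 -> 21
READ d @v2: history=[] -> no version <= 2 -> NONE
v5: WRITE a=17  (a history now [(2, 10), (3, 21), (5, 17)])
v6: WRITE b=6  (b history now [(6, 6)])
READ d @v5: history=[] -> no version <= 5 -> NONE
v7: WRITE a=16  (a history now [(2, 10), (3, 21), (5, 17), (7, 16)])
v8: WRITE c=17  (c history now [(8, 17)])
READ e @v2: history=[(1, 6), (4, 0)] -> pick v1 -> 6
READ d @v7: history=[] -> no version <= 7 -> NONE
v9: WRITE e=1  (e history now [(1, 6), (4, 0), (9, 1)])
READ b @v6: history=[(6, 6)] -> pick v6 -> 6
READ d @v4: history=[] -> no version <= 4 -> NONE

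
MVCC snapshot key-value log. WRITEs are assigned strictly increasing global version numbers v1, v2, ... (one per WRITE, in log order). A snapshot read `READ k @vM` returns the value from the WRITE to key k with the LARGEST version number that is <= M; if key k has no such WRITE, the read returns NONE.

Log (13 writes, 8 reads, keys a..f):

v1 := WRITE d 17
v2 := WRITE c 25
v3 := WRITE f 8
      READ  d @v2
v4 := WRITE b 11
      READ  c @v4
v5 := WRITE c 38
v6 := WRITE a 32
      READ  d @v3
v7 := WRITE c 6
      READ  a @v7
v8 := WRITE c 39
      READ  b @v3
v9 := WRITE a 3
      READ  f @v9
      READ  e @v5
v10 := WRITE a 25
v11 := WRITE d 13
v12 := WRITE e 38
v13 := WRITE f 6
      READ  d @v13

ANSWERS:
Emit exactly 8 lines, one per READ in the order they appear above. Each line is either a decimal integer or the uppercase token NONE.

Answer: 17
25
17
32
NONE
8
NONE
13

Derivation:
v1: WRITE d=17  (d history now [(1, 17)])
v2: WRITE c=25  (c history now [(2, 25)])
v3: WRITE f=8  (f history now [(3, 8)])
READ d @v2: history=[(1, 17)] -> pick v1 -> 17
v4: WRITE b=11  (b history now [(4, 11)])
READ c @v4: history=[(2, 25)] -> pick v2 -> 25
v5: WRITE c=38  (c history now [(2, 25), (5, 38)])
v6: WRITE a=32  (a history now [(6, 32)])
READ d @v3: history=[(1, 17)] -> pick v1 -> 17
v7: WRITE c=6  (c history now [(2, 25), (5, 38), (7, 6)])
READ a @v7: history=[(6, 32)] -> pick v6 -> 32
v8: WRITE c=39  (c history now [(2, 25), (5, 38), (7, 6), (8, 39)])
READ b @v3: history=[(4, 11)] -> no version <= 3 -> NONE
v9: WRITE a=3  (a history now [(6, 32), (9, 3)])
READ f @v9: history=[(3, 8)] -> pick v3 -> 8
READ e @v5: history=[] -> no version <= 5 -> NONE
v10: WRITE a=25  (a history now [(6, 32), (9, 3), (10, 25)])
v11: WRITE d=13  (d history now [(1, 17), (11, 13)])
v12: WRITE e=38  (e history now [(12, 38)])
v13: WRITE f=6  (f history now [(3, 8), (13, 6)])
READ d @v13: history=[(1, 17), (11, 13)] -> pick v11 -> 13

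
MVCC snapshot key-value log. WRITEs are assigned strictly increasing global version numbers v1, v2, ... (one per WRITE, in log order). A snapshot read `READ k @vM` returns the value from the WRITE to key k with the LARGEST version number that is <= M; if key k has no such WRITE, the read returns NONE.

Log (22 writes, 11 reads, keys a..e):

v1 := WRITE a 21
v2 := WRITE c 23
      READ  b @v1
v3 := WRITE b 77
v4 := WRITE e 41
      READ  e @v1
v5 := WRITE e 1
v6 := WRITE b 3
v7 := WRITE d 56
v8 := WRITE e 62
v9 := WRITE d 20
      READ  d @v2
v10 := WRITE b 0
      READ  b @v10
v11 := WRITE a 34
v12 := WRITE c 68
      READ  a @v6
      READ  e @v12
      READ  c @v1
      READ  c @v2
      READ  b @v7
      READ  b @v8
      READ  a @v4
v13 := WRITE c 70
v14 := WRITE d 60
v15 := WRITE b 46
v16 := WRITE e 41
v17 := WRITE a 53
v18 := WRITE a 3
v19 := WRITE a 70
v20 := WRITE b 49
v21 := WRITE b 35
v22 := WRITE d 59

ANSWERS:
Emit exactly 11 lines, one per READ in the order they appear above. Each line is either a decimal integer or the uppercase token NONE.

Answer: NONE
NONE
NONE
0
21
62
NONE
23
3
3
21

Derivation:
v1: WRITE a=21  (a history now [(1, 21)])
v2: WRITE c=23  (c history now [(2, 23)])
READ b @v1: history=[] -> no version <= 1 -> NONE
v3: WRITE b=77  (b history now [(3, 77)])
v4: WRITE e=41  (e history now [(4, 41)])
READ e @v1: history=[(4, 41)] -> no version <= 1 -> NONE
v5: WRITE e=1  (e history now [(4, 41), (5, 1)])
v6: WRITE b=3  (b history now [(3, 77), (6, 3)])
v7: WRITE d=56  (d history now [(7, 56)])
v8: WRITE e=62  (e history now [(4, 41), (5, 1), (8, 62)])
v9: WRITE d=20  (d history now [(7, 56), (9, 20)])
READ d @v2: history=[(7, 56), (9, 20)] -> no version <= 2 -> NONE
v10: WRITE b=0  (b history now [(3, 77), (6, 3), (10, 0)])
READ b @v10: history=[(3, 77), (6, 3), (10, 0)] -> pick v10 -> 0
v11: WRITE a=34  (a history now [(1, 21), (11, 34)])
v12: WRITE c=68  (c history now [(2, 23), (12, 68)])
READ a @v6: history=[(1, 21), (11, 34)] -> pick v1 -> 21
READ e @v12: history=[(4, 41), (5, 1), (8, 62)] -> pick v8 -> 62
READ c @v1: history=[(2, 23), (12, 68)] -> no version <= 1 -> NONE
READ c @v2: history=[(2, 23), (12, 68)] -> pick v2 -> 23
READ b @v7: history=[(3, 77), (6, 3), (10, 0)] -> pick v6 -> 3
READ b @v8: history=[(3, 77), (6, 3), (10, 0)] -> pick v6 -> 3
READ a @v4: history=[(1, 21), (11, 34)] -> pick v1 -> 21
v13: WRITE c=70  (c history now [(2, 23), (12, 68), (13, 70)])
v14: WRITE d=60  (d history now [(7, 56), (9, 20), (14, 60)])
v15: WRITE b=46  (b history now [(3, 77), (6, 3), (10, 0), (15, 46)])
v16: WRITE e=41  (e history now [(4, 41), (5, 1), (8, 62), (16, 41)])
v17: WRITE a=53  (a history now [(1, 21), (11, 34), (17, 53)])
v18: WRITE a=3  (a history now [(1, 21), (11, 34), (17, 53), (18, 3)])
v19: WRITE a=70  (a history now [(1, 21), (11, 34), (17, 53), (18, 3), (19, 70)])
v20: WRITE b=49  (b history now [(3, 77), (6, 3), (10, 0), (15, 46), (20, 49)])
v21: WRITE b=35  (b history now [(3, 77), (6, 3), (10, 0), (15, 46), (20, 49), (21, 35)])
v22: WRITE d=59  (d history now [(7, 56), (9, 20), (14, 60), (22, 59)])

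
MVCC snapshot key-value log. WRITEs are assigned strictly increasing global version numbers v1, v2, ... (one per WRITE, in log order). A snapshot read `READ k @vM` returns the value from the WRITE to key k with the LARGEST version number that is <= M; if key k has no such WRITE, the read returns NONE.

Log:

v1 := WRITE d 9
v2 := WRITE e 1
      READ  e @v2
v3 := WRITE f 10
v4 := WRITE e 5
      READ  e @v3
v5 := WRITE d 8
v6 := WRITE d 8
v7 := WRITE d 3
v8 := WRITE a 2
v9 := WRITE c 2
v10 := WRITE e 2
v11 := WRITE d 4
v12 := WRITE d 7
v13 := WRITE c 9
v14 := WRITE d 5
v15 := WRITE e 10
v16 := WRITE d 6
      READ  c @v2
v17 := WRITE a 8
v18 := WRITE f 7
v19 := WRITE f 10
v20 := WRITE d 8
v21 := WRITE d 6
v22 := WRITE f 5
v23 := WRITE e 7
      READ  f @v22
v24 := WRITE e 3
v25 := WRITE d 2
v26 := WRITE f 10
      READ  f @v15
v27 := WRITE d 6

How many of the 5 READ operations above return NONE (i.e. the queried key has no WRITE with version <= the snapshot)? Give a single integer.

Answer: 1

Derivation:
v1: WRITE d=9  (d history now [(1, 9)])
v2: WRITE e=1  (e history now [(2, 1)])
READ e @v2: history=[(2, 1)] -> pick v2 -> 1
v3: WRITE f=10  (f history now [(3, 10)])
v4: WRITE e=5  (e history now [(2, 1), (4, 5)])
READ e @v3: history=[(2, 1), (4, 5)] -> pick v2 -> 1
v5: WRITE d=8  (d history now [(1, 9), (5, 8)])
v6: WRITE d=8  (d history now [(1, 9), (5, 8), (6, 8)])
v7: WRITE d=3  (d history now [(1, 9), (5, 8), (6, 8), (7, 3)])
v8: WRITE a=2  (a history now [(8, 2)])
v9: WRITE c=2  (c history now [(9, 2)])
v10: WRITE e=2  (e history now [(2, 1), (4, 5), (10, 2)])
v11: WRITE d=4  (d history now [(1, 9), (5, 8), (6, 8), (7, 3), (11, 4)])
v12: WRITE d=7  (d history now [(1, 9), (5, 8), (6, 8), (7, 3), (11, 4), (12, 7)])
v13: WRITE c=9  (c history now [(9, 2), (13, 9)])
v14: WRITE d=5  (d history now [(1, 9), (5, 8), (6, 8), (7, 3), (11, 4), (12, 7), (14, 5)])
v15: WRITE e=10  (e history now [(2, 1), (4, 5), (10, 2), (15, 10)])
v16: WRITE d=6  (d history now [(1, 9), (5, 8), (6, 8), (7, 3), (11, 4), (12, 7), (14, 5), (16, 6)])
READ c @v2: history=[(9, 2), (13, 9)] -> no version <= 2 -> NONE
v17: WRITE a=8  (a history now [(8, 2), (17, 8)])
v18: WRITE f=7  (f history now [(3, 10), (18, 7)])
v19: WRITE f=10  (f history now [(3, 10), (18, 7), (19, 10)])
v20: WRITE d=8  (d history now [(1, 9), (5, 8), (6, 8), (7, 3), (11, 4), (12, 7), (14, 5), (16, 6), (20, 8)])
v21: WRITE d=6  (d history now [(1, 9), (5, 8), (6, 8), (7, 3), (11, 4), (12, 7), (14, 5), (16, 6), (20, 8), (21, 6)])
v22: WRITE f=5  (f history now [(3, 10), (18, 7), (19, 10), (22, 5)])
v23: WRITE e=7  (e history now [(2, 1), (4, 5), (10, 2), (15, 10), (23, 7)])
READ f @v22: history=[(3, 10), (18, 7), (19, 10), (22, 5)] -> pick v22 -> 5
v24: WRITE e=3  (e history now [(2, 1), (4, 5), (10, 2), (15, 10), (23, 7), (24, 3)])
v25: WRITE d=2  (d history now [(1, 9), (5, 8), (6, 8), (7, 3), (11, 4), (12, 7), (14, 5), (16, 6), (20, 8), (21, 6), (25, 2)])
v26: WRITE f=10  (f history now [(3, 10), (18, 7), (19, 10), (22, 5), (26, 10)])
READ f @v15: history=[(3, 10), (18, 7), (19, 10), (22, 5), (26, 10)] -> pick v3 -> 10
v27: WRITE d=6  (d history now [(1, 9), (5, 8), (6, 8), (7, 3), (11, 4), (12, 7), (14, 5), (16, 6), (20, 8), (21, 6), (25, 2), (27, 6)])
Read results in order: ['1', '1', 'NONE', '5', '10']
NONE count = 1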